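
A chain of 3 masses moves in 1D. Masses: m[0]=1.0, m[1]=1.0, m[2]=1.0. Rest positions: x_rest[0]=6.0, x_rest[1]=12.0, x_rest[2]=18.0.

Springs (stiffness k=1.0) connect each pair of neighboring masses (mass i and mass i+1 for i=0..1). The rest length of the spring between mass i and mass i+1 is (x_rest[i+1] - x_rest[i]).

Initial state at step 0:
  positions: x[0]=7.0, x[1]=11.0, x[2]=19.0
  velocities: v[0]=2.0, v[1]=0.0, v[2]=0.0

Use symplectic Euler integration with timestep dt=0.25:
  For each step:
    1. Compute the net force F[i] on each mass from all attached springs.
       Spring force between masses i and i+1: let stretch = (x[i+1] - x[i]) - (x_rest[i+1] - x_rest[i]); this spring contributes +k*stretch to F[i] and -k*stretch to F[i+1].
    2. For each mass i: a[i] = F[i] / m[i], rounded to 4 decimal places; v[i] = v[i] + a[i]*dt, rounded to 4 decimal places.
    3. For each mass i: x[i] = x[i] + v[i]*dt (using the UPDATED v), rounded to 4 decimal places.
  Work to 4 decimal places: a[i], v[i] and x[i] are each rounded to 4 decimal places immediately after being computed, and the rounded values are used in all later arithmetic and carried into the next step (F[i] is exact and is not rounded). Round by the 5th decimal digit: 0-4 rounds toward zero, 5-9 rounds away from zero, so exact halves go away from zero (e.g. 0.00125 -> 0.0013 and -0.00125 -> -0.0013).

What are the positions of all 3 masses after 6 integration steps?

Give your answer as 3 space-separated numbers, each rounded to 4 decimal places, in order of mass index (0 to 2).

Answer: 7.7861 14.4394 17.7746

Derivation:
Step 0: x=[7.0000 11.0000 19.0000] v=[2.0000 0.0000 0.0000]
Step 1: x=[7.3750 11.2500 18.8750] v=[1.5000 1.0000 -0.5000]
Step 2: x=[7.6172 11.7344 18.6484] v=[0.9688 1.9375 -0.9063]
Step 3: x=[7.7417 12.3936 18.3647] v=[0.4981 2.6367 -1.1348]
Step 4: x=[7.7820 13.1352 18.0828] v=[0.1611 2.9665 -1.1276]
Step 5: x=[7.7819 13.8515 17.8667] v=[-0.0006 2.8651 -0.8645]
Step 6: x=[7.7861 14.4394 17.7746] v=[0.0168 2.3515 -0.3683]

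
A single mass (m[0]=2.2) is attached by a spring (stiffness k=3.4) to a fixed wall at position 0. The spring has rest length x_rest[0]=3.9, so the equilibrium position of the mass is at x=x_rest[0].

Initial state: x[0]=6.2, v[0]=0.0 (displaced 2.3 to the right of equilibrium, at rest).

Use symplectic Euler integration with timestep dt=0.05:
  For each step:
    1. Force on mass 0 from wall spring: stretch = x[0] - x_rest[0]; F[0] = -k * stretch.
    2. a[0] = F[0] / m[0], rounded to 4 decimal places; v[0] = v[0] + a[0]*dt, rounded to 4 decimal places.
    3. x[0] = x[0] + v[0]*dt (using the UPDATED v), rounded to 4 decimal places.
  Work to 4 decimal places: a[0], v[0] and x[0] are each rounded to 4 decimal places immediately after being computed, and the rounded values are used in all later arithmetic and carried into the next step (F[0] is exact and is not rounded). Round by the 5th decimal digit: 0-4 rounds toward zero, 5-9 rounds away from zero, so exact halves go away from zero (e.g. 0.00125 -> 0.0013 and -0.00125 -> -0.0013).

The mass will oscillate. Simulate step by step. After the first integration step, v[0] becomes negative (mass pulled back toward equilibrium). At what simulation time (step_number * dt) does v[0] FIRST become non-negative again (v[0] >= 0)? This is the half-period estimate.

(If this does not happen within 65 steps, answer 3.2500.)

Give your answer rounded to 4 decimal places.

Answer: 2.5500

Derivation:
Step 0: x=[6.2000] v=[0.0000]
Step 1: x=[6.1911] v=[-0.1777]
Step 2: x=[6.1734] v=[-0.3547]
Step 3: x=[6.1469] v=[-0.5304]
Step 4: x=[6.1117] v=[-0.7040]
Step 5: x=[6.0680] v=[-0.8749]
Step 6: x=[6.0159] v=[-1.0424]
Step 7: x=[5.9556] v=[-1.2059]
Step 8: x=[5.8874] v=[-1.3647]
Step 9: x=[5.8115] v=[-1.5183]
Step 10: x=[5.7282] v=[-1.6660]
Step 11: x=[5.6378] v=[-1.8073]
Step 12: x=[5.5407] v=[-1.9416]
Step 13: x=[5.4373] v=[-2.0684]
Step 14: x=[5.3279] v=[-2.1872]
Step 15: x=[5.2130] v=[-2.2975]
Step 16: x=[5.0931] v=[-2.3990]
Step 17: x=[4.9685] v=[-2.4912]
Step 18: x=[4.8398] v=[-2.5738]
Step 19: x=[4.7075] v=[-2.6464]
Step 20: x=[4.5721] v=[-2.7088]
Step 21: x=[4.4341] v=[-2.7607]
Step 22: x=[4.2940] v=[-2.8020]
Step 23: x=[4.1524] v=[-2.8324]
Step 24: x=[4.0098] v=[-2.8519]
Step 25: x=[3.8668] v=[-2.8604]
Step 26: x=[3.7239] v=[-2.8578]
Step 27: x=[3.5817] v=[-2.8442]
Step 28: x=[3.4407] v=[-2.8196]
Step 29: x=[3.3015] v=[-2.7841]
Step 30: x=[3.1646] v=[-2.7379]
Step 31: x=[3.0305] v=[-2.6811]
Step 32: x=[2.8998] v=[-2.6139]
Step 33: x=[2.7730] v=[-2.5366]
Step 34: x=[2.6505] v=[-2.4495]
Step 35: x=[2.5329] v=[-2.3530]
Step 36: x=[2.4205] v=[-2.2474]
Step 37: x=[2.3138] v=[-2.1331]
Step 38: x=[2.2133] v=[-2.0105]
Step 39: x=[2.1193] v=[-1.8802]
Step 40: x=[2.0322] v=[-1.7426]
Step 41: x=[1.9523] v=[-1.5983]
Step 42: x=[1.8799] v=[-1.4478]
Step 43: x=[1.8153] v=[-1.2917]
Step 44: x=[1.7588] v=[-1.1306]
Step 45: x=[1.7105] v=[-0.9651]
Step 46: x=[1.6707] v=[-0.7959]
Step 47: x=[1.6395] v=[-0.6236]
Step 48: x=[1.6171] v=[-0.4489]
Step 49: x=[1.6035] v=[-0.2725]
Step 50: x=[1.5988] v=[-0.0950]
Step 51: x=[1.6029] v=[0.0828]
First v>=0 after going negative at step 51, time=2.5500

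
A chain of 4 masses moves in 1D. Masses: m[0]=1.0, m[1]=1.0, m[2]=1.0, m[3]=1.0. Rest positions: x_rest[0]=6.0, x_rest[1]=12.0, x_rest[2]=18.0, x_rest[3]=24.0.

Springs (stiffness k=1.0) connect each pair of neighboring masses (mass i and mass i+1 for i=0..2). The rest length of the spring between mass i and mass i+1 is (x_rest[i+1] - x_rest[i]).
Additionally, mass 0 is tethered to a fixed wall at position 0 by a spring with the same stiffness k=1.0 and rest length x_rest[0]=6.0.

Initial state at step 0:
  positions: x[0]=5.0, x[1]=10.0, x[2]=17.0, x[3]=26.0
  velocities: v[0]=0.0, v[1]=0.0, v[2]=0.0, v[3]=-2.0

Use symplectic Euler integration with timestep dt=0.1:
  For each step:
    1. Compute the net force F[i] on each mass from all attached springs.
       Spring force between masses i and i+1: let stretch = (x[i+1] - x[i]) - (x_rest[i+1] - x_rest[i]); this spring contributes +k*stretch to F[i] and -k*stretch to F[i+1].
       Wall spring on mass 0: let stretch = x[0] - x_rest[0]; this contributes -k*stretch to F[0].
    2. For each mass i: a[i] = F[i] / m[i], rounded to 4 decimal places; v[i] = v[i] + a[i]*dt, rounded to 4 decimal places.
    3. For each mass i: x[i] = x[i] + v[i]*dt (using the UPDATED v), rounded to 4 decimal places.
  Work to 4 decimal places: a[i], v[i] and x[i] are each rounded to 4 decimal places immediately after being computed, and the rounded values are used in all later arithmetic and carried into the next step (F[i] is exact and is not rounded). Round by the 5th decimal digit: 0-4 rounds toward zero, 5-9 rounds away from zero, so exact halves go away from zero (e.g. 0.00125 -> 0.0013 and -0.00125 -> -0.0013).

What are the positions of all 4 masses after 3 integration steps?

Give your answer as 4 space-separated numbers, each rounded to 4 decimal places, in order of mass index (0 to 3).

Step 0: x=[5.0000 10.0000 17.0000 26.0000] v=[0.0000 0.0000 0.0000 -2.0000]
Step 1: x=[5.0000 10.0200 17.0200 25.7700] v=[0.0000 0.2000 0.2000 -2.3000]
Step 2: x=[5.0002 10.0598 17.0575 25.5125] v=[0.0020 0.3980 0.3750 -2.5750]
Step 3: x=[5.0010 10.1190 17.1096 25.2305] v=[0.0079 0.5918 0.5207 -2.8205]

Answer: 5.0010 10.1190 17.1096 25.2305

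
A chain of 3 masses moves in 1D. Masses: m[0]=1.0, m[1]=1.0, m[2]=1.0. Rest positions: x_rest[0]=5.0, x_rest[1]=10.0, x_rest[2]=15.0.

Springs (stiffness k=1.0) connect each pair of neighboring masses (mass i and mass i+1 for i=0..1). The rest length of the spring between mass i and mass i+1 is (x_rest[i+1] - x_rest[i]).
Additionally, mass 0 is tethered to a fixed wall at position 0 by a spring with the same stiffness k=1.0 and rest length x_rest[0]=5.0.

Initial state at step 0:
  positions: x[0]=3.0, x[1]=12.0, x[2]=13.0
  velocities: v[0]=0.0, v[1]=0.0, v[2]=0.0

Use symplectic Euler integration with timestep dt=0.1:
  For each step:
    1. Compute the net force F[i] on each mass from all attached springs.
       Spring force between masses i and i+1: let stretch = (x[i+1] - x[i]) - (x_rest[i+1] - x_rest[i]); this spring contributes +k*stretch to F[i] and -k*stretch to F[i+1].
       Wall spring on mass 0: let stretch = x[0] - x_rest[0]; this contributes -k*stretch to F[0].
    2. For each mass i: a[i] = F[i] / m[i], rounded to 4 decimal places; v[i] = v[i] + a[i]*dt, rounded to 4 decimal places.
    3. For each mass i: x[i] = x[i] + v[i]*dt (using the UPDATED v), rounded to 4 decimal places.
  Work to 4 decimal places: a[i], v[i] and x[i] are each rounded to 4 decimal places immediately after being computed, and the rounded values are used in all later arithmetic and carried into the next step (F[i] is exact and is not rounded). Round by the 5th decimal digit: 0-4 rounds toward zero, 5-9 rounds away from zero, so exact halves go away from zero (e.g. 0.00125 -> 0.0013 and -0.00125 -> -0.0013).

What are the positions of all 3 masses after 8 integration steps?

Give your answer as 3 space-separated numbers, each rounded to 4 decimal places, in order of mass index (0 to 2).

Step 0: x=[3.0000 12.0000 13.0000] v=[0.0000 0.0000 0.0000]
Step 1: x=[3.0600 11.9200 13.0400] v=[0.6000 -0.8000 0.4000]
Step 2: x=[3.1780 11.7626 13.1188] v=[1.1800 -1.5740 0.7880]
Step 3: x=[3.3501 11.5329 13.2340] v=[1.7207 -2.2968 1.1524]
Step 4: x=[3.5705 11.2384 13.3822] v=[2.2040 -2.9450 1.4823]
Step 5: x=[3.8319 10.8887 13.5590] v=[2.6137 -3.4974 1.7679]
Step 6: x=[4.1255 10.4951 13.7591] v=[2.9362 -3.9361 2.0009]
Step 7: x=[4.4416 10.0704 13.9766] v=[3.1606 -4.2467 2.1745]
Step 8: x=[4.7695 9.6285 14.2050] v=[3.2793 -4.4190 2.2839]

Answer: 4.7695 9.6285 14.2050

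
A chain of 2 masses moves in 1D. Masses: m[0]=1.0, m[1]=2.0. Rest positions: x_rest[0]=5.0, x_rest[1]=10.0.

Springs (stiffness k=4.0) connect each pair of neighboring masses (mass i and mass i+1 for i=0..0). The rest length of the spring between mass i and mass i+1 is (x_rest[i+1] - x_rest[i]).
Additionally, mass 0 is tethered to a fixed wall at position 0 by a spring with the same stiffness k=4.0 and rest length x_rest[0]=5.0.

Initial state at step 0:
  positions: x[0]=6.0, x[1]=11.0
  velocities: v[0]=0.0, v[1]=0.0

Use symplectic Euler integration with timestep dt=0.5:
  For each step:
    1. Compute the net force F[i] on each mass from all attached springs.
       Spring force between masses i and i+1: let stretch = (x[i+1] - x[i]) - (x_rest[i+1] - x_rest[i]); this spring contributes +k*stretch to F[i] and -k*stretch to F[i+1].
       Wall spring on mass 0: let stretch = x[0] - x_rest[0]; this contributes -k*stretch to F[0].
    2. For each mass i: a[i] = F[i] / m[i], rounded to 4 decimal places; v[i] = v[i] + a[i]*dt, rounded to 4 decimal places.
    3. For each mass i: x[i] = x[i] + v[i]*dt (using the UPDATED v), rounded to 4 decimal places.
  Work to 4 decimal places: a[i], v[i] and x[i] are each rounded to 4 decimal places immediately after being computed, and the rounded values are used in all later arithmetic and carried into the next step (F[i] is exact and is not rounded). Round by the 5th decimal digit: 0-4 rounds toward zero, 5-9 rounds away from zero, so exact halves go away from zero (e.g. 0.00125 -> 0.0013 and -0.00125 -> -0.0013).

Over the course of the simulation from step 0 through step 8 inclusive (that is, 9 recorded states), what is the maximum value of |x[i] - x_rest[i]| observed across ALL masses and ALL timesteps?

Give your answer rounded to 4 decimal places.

Answer: 1.2031

Derivation:
Step 0: x=[6.0000 11.0000] v=[0.0000 0.0000]
Step 1: x=[5.0000 11.0000] v=[-2.0000 0.0000]
Step 2: x=[5.0000 10.5000] v=[0.0000 -1.0000]
Step 3: x=[5.5000 9.7500] v=[1.0000 -1.5000]
Step 4: x=[4.7500 9.3750] v=[-1.5000 -0.7500]
Step 5: x=[3.8750 9.1875] v=[-1.7500 -0.3750]
Step 6: x=[4.4375 8.8438] v=[1.1250 -0.6875]
Step 7: x=[4.9688 8.7969] v=[1.0626 -0.0938]
Step 8: x=[4.3594 9.3360] v=[-1.2188 1.0781]
Max displacement = 1.2031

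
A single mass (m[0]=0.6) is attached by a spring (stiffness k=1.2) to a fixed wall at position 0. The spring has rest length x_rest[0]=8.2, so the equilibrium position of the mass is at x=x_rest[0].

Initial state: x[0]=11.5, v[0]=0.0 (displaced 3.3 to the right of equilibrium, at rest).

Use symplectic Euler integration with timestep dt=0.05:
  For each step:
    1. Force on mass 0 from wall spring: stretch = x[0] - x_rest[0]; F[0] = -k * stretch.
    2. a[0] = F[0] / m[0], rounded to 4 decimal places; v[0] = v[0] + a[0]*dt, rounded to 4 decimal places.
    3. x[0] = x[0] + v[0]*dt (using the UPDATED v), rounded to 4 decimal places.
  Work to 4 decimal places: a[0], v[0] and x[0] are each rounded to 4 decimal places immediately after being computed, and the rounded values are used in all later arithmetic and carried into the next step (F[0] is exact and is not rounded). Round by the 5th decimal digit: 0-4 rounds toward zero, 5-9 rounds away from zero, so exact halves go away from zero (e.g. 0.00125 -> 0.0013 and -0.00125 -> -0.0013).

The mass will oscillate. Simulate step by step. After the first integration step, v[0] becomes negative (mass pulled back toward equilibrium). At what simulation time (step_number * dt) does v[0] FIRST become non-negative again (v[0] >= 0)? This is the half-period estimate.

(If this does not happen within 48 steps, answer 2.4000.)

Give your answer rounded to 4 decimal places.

Step 0: x=[11.5000] v=[0.0000]
Step 1: x=[11.4835] v=[-0.3300]
Step 2: x=[11.4506] v=[-0.6584]
Step 3: x=[11.4014] v=[-0.9835]
Step 4: x=[11.3362] v=[-1.3036]
Step 5: x=[11.2553] v=[-1.6172]
Step 6: x=[11.1592] v=[-1.9227]
Step 7: x=[11.0483] v=[-2.2186]
Step 8: x=[10.9231] v=[-2.5034]
Step 9: x=[10.7843] v=[-2.7757]
Step 10: x=[10.6326] v=[-3.0341]
Step 11: x=[10.4687] v=[-3.2774]
Step 12: x=[10.2935] v=[-3.5043]
Step 13: x=[10.1078] v=[-3.7137]
Step 14: x=[9.9126] v=[-3.9045]
Step 15: x=[9.7088] v=[-4.0758]
Step 16: x=[9.4975] v=[-4.2267]
Step 17: x=[9.2797] v=[-4.3565]
Step 18: x=[9.0565] v=[-4.4645]
Step 19: x=[8.8290] v=[-4.5502]
Step 20: x=[8.5983] v=[-4.6131]
Step 21: x=[8.3657] v=[-4.6529]
Step 22: x=[8.1322] v=[-4.6695]
Step 23: x=[7.8991] v=[-4.6627]
Step 24: x=[7.6675] v=[-4.6326]
Step 25: x=[7.4385] v=[-4.5794]
Step 26: x=[7.2133] v=[-4.5033]
Step 27: x=[6.9931] v=[-4.4046]
Step 28: x=[6.7789] v=[-4.2839]
Step 29: x=[6.5718] v=[-4.1418]
Step 30: x=[6.3729] v=[-3.9790]
Step 31: x=[6.1831] v=[-3.7963]
Step 32: x=[6.0034] v=[-3.5946]
Step 33: x=[5.8347] v=[-3.3749]
Step 34: x=[5.6778] v=[-3.1384]
Step 35: x=[5.5335] v=[-2.8862]
Step 36: x=[5.4025] v=[-2.6196]
Step 37: x=[5.2855] v=[-2.3399]
Step 38: x=[5.1831] v=[-2.0485]
Step 39: x=[5.0958] v=[-1.7468]
Step 40: x=[5.0240] v=[-1.4364]
Step 41: x=[4.9681] v=[-1.1188]
Step 42: x=[4.9283] v=[-0.7956]
Step 43: x=[4.9049] v=[-0.4684]
Step 44: x=[4.8980] v=[-0.1389]
Step 45: x=[4.9076] v=[0.1913]
First v>=0 after going negative at step 45, time=2.2500

Answer: 2.2500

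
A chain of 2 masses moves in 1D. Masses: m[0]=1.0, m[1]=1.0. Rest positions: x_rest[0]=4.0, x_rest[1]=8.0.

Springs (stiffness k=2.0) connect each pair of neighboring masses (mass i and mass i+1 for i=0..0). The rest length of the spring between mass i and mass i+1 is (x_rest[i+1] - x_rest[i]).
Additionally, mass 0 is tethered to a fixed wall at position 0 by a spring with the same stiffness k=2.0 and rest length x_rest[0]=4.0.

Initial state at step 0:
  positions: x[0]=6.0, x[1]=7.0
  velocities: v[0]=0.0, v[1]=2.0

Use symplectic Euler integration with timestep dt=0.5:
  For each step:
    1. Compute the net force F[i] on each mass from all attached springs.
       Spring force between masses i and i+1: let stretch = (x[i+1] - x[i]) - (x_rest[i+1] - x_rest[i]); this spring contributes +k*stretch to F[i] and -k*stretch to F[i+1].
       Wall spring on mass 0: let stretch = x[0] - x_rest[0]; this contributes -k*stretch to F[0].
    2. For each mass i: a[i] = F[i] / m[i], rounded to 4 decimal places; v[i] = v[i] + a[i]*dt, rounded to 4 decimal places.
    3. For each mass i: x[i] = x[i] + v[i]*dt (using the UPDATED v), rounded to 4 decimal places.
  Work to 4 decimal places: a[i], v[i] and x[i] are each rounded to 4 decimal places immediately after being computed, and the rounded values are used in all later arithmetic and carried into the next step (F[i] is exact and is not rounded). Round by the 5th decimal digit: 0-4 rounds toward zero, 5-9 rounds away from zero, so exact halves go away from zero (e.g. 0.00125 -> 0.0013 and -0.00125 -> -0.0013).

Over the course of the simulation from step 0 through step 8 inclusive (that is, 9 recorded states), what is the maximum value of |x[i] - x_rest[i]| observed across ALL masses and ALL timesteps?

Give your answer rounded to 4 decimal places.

Step 0: x=[6.0000 7.0000] v=[0.0000 2.0000]
Step 1: x=[3.5000 9.5000] v=[-5.0000 5.0000]
Step 2: x=[2.2500 11.0000] v=[-2.5000 3.0000]
Step 3: x=[4.2500 10.1250] v=[4.0000 -1.7500]
Step 4: x=[7.0625 8.3125] v=[5.6250 -3.6250]
Step 5: x=[6.9688 7.8750] v=[-0.1875 -0.8750]
Step 6: x=[3.8438 8.9844] v=[-6.2501 2.2188]
Step 7: x=[1.3672 9.5235] v=[-4.9533 1.0782]
Step 8: x=[2.2851 7.9845] v=[1.8358 -3.0781]
Max displacement = 3.0625

Answer: 3.0625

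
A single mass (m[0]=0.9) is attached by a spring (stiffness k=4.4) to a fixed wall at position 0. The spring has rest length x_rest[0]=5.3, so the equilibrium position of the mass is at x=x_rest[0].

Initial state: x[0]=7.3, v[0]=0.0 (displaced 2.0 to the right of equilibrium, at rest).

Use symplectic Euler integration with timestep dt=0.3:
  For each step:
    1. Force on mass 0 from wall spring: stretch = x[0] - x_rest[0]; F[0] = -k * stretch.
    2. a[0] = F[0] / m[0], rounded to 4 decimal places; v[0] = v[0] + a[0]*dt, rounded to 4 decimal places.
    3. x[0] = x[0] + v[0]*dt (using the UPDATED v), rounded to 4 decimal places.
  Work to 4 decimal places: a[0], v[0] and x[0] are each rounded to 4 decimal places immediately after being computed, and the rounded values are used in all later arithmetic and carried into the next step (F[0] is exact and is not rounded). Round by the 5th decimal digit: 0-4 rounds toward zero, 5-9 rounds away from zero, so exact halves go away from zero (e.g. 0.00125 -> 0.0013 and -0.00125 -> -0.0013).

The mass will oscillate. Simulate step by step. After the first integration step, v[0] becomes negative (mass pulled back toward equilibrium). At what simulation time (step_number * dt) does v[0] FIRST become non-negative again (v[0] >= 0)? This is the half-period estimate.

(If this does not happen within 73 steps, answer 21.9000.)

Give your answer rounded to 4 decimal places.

Answer: 1.5000

Derivation:
Step 0: x=[7.3000] v=[0.0000]
Step 1: x=[6.4200] v=[-2.9333]
Step 2: x=[5.0472] v=[-4.5760]
Step 3: x=[3.7856] v=[-4.2052]
Step 4: x=[3.1904] v=[-1.9841]
Step 5: x=[3.5234] v=[1.1100]
First v>=0 after going negative at step 5, time=1.5000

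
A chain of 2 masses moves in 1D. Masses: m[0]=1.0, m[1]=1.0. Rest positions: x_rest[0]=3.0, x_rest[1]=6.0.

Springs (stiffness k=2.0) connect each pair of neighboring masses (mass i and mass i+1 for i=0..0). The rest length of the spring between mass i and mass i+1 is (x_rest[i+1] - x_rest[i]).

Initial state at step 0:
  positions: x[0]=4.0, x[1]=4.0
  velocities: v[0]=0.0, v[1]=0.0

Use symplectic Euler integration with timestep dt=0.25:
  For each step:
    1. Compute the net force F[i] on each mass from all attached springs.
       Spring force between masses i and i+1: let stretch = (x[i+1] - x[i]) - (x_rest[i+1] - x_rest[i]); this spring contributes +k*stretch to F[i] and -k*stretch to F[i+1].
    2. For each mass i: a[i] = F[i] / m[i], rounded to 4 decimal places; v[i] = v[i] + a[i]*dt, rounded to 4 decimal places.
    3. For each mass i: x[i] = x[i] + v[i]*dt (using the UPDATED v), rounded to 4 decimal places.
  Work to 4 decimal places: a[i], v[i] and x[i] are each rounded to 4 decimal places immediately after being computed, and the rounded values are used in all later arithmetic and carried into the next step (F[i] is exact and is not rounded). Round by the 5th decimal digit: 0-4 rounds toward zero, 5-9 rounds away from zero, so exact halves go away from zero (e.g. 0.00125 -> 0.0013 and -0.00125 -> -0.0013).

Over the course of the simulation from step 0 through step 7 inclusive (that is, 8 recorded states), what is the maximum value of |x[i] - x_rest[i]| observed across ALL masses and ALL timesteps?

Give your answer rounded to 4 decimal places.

Answer: 2.0333

Derivation:
Step 0: x=[4.0000 4.0000] v=[0.0000 0.0000]
Step 1: x=[3.6250 4.3750] v=[-1.5000 1.5000]
Step 2: x=[2.9688 5.0313] v=[-2.6250 2.6250]
Step 3: x=[2.1954 5.8048] v=[-3.0938 3.0938]
Step 4: x=[1.4981 6.5021] v=[-2.7891 2.7891]
Step 5: x=[1.0513 6.9489] v=[-1.7871 1.7871]
Step 6: x=[0.9667 7.0335] v=[-0.3383 0.3383]
Step 7: x=[1.2655 6.7347] v=[1.1951 -1.1951]
Max displacement = 2.0333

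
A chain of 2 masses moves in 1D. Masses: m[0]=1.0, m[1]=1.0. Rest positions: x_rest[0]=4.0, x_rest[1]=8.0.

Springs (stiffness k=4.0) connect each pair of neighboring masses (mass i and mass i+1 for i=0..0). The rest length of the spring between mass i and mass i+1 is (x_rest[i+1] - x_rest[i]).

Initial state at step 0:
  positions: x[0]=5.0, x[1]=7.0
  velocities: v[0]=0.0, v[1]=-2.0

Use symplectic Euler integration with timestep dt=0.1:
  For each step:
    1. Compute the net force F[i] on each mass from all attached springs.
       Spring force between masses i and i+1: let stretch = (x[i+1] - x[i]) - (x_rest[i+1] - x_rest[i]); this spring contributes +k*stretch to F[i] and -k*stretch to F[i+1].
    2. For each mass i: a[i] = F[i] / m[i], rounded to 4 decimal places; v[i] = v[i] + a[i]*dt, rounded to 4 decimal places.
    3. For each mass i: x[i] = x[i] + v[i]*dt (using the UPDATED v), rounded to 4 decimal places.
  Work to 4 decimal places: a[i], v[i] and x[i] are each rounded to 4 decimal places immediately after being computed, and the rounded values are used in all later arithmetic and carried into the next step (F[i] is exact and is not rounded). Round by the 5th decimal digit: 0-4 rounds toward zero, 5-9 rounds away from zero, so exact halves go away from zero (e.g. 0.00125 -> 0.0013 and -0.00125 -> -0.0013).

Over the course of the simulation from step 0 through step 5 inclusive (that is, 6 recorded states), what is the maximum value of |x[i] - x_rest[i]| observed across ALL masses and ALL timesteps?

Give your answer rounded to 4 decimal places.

Answer: 1.1584

Derivation:
Step 0: x=[5.0000 7.0000] v=[0.0000 -2.0000]
Step 1: x=[4.9200 6.8800] v=[-0.8000 -1.2000]
Step 2: x=[4.7584 6.8416] v=[-1.6160 -0.3840]
Step 3: x=[4.5201 6.8799] v=[-2.3827 0.3827]
Step 4: x=[4.2162 6.9838] v=[-3.0388 1.0388]
Step 5: x=[3.8630 7.1370] v=[-3.5318 1.5318]
Max displacement = 1.1584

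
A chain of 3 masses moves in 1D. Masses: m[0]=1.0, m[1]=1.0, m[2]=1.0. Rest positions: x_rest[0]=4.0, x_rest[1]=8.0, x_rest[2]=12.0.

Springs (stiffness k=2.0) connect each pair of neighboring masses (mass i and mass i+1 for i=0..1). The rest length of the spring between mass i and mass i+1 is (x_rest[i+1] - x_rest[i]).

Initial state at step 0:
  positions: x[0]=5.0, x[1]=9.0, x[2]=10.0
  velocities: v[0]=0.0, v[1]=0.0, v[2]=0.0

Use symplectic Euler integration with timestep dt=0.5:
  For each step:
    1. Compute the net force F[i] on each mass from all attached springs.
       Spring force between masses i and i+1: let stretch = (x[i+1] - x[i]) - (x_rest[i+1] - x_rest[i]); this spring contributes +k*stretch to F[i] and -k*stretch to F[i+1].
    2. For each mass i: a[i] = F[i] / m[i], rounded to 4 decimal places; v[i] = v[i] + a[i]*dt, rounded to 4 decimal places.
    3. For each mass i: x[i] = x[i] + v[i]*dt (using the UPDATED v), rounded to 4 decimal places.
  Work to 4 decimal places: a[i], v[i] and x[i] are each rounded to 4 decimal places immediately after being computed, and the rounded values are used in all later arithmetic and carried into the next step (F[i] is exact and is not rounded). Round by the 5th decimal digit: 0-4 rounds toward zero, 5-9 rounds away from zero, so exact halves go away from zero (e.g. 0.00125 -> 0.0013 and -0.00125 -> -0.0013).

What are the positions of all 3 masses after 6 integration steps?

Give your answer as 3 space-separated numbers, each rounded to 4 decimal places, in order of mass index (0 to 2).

Answer: 4.3907 7.1719 12.4376

Derivation:
Step 0: x=[5.0000 9.0000 10.0000] v=[0.0000 0.0000 0.0000]
Step 1: x=[5.0000 7.5000 11.5000] v=[0.0000 -3.0000 3.0000]
Step 2: x=[4.2500 6.7500 13.0000] v=[-1.5000 -1.5000 3.0000]
Step 3: x=[2.7500 7.8750 13.3750] v=[-3.0000 2.2500 0.7500]
Step 4: x=[1.8125 9.1875 13.0000] v=[-1.8750 2.6250 -0.7500]
Step 5: x=[2.5625 8.7188 12.7188] v=[1.5000 -0.9375 -0.5625]
Step 6: x=[4.3907 7.1719 12.4376] v=[3.6563 -3.0938 -0.5625]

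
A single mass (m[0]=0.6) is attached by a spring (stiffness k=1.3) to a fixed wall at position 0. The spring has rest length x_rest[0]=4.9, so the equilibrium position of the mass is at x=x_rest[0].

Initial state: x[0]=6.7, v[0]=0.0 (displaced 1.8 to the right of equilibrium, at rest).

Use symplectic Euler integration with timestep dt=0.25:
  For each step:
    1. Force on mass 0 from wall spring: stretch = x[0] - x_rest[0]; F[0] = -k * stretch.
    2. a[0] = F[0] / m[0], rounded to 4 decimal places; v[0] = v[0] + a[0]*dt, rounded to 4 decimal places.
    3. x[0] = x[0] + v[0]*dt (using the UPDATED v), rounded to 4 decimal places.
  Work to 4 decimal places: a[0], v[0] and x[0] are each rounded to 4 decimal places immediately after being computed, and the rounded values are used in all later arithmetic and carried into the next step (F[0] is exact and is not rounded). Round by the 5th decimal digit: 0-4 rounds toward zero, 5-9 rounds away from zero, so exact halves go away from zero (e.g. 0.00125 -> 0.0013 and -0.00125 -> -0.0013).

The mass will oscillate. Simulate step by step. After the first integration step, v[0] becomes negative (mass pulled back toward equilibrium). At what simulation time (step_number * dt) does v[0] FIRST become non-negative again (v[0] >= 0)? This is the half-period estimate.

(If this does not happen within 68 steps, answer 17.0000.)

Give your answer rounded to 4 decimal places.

Step 0: x=[6.7000] v=[0.0000]
Step 1: x=[6.4563] v=[-0.9750]
Step 2: x=[6.0018] v=[-1.8180]
Step 3: x=[5.3981] v=[-2.4148]
Step 4: x=[4.7270] v=[-2.6846]
Step 5: x=[4.0793] v=[-2.5909]
Step 6: x=[3.5427] v=[-2.1464]
Step 7: x=[3.1899] v=[-1.4112]
Step 8: x=[3.0687] v=[-0.4849]
Step 9: x=[3.1955] v=[0.5071]
First v>=0 after going negative at step 9, time=2.2500

Answer: 2.2500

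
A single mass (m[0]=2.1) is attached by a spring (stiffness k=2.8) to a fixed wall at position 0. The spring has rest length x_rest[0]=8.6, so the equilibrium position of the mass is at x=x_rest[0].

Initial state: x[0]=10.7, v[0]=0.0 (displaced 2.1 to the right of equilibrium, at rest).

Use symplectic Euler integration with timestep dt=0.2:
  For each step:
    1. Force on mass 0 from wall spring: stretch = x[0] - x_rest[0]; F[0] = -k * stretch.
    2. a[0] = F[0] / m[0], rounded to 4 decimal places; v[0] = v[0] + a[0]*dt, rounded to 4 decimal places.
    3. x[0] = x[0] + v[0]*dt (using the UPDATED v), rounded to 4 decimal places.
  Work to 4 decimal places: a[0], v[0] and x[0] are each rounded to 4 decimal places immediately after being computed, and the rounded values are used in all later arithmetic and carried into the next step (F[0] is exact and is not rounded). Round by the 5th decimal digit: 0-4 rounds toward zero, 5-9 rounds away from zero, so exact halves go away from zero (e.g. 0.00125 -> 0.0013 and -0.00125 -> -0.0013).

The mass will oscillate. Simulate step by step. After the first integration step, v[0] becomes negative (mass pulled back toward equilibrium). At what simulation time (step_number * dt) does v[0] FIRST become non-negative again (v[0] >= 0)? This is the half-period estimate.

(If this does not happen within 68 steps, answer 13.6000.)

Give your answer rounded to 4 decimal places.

Answer: 2.8000

Derivation:
Step 0: x=[10.7000] v=[0.0000]
Step 1: x=[10.5880] v=[-0.5600]
Step 2: x=[10.3700] v=[-1.0901]
Step 3: x=[10.0576] v=[-1.5621]
Step 4: x=[9.6674] v=[-1.9508]
Step 5: x=[9.2203] v=[-2.2354]
Step 6: x=[8.7401] v=[-2.4008]
Step 7: x=[8.2525] v=[-2.4382]
Step 8: x=[7.7834] v=[-2.3455]
Step 9: x=[7.3579] v=[-2.1277]
Step 10: x=[6.9986] v=[-1.7965]
Step 11: x=[6.7247] v=[-1.3695]
Step 12: x=[6.5508] v=[-0.8694]
Step 13: x=[6.4862] v=[-0.3229]
Step 14: x=[6.5344] v=[0.2408]
First v>=0 after going negative at step 14, time=2.8000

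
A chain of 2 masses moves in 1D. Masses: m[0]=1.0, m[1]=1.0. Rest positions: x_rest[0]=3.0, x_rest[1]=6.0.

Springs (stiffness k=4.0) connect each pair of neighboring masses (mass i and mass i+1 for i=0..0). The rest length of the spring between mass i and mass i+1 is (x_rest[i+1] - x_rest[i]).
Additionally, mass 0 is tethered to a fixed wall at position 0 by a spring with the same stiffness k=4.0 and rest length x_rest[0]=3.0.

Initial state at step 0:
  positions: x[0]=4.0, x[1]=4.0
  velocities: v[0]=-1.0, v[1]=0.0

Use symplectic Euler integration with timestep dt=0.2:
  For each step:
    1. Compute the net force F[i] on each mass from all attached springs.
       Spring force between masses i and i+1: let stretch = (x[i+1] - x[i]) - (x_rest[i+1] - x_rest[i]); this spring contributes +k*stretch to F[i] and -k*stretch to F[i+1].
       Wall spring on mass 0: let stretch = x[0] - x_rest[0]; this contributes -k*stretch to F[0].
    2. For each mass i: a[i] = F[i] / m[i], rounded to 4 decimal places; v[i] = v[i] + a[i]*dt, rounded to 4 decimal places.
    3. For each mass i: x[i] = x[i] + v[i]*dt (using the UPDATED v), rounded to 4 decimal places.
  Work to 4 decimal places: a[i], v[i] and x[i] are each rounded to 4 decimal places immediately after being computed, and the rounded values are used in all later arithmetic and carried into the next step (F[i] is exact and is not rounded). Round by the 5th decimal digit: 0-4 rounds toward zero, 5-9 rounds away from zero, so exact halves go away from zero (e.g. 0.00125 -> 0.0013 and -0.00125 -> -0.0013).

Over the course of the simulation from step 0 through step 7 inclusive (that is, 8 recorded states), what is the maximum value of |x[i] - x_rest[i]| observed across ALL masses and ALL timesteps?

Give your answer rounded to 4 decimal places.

Answer: 2.2606

Derivation:
Step 0: x=[4.0000 4.0000] v=[-1.0000 0.0000]
Step 1: x=[3.1600 4.4800] v=[-4.2000 2.4000]
Step 2: x=[2.0256 5.2288] v=[-5.6720 3.7440]
Step 3: x=[1.0796 5.9451] v=[-4.7299 3.5814]
Step 4: x=[0.7394 6.3629] v=[-1.7012 2.0890]
Step 5: x=[1.1806 6.3609] v=[2.2061 -0.0098]
Step 6: x=[2.2618 6.0101] v=[5.4059 -1.7540]
Step 7: x=[3.5808 5.5396] v=[6.5951 -2.3526]
Max displacement = 2.2606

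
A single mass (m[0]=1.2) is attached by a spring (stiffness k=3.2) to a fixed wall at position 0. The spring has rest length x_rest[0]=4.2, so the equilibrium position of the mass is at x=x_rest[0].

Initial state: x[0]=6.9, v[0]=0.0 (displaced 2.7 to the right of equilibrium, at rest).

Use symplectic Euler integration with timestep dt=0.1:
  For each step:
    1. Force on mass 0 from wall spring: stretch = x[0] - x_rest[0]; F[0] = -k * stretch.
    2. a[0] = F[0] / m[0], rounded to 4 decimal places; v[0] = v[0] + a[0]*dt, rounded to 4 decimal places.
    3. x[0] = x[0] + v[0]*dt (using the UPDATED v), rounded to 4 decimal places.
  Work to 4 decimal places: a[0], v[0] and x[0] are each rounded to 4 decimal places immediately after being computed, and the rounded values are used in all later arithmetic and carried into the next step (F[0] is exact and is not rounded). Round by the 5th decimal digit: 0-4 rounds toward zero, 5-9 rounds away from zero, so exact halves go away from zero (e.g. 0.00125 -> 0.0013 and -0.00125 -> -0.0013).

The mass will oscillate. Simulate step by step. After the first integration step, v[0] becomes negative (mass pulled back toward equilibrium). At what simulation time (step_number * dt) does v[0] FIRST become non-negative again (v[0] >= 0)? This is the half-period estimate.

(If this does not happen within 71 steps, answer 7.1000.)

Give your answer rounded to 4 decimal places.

Answer: 2.0000

Derivation:
Step 0: x=[6.9000] v=[0.0000]
Step 1: x=[6.8280] v=[-0.7200]
Step 2: x=[6.6859] v=[-1.4208]
Step 3: x=[6.4775] v=[-2.0837]
Step 4: x=[6.2084] v=[-2.6910]
Step 5: x=[5.8857] v=[-3.2266]
Step 6: x=[5.5181] v=[-3.6761]
Step 7: x=[5.1153] v=[-4.0276]
Step 8: x=[4.6881] v=[-4.2717]
Step 9: x=[4.2479] v=[-4.4019]
Step 10: x=[3.8064] v=[-4.4147]
Step 11: x=[3.3754] v=[-4.3097]
Step 12: x=[2.9664] v=[-4.0898]
Step 13: x=[2.5903] v=[-3.7608]
Step 14: x=[2.2571] v=[-3.3316]
Step 15: x=[1.9758] v=[-2.8135]
Step 16: x=[1.7538] v=[-2.2204]
Step 17: x=[1.5970] v=[-1.5681]
Step 18: x=[1.5096] v=[-0.8740]
Step 19: x=[1.4939] v=[-0.1566]
Step 20: x=[1.5504] v=[0.5650]
First v>=0 after going negative at step 20, time=2.0000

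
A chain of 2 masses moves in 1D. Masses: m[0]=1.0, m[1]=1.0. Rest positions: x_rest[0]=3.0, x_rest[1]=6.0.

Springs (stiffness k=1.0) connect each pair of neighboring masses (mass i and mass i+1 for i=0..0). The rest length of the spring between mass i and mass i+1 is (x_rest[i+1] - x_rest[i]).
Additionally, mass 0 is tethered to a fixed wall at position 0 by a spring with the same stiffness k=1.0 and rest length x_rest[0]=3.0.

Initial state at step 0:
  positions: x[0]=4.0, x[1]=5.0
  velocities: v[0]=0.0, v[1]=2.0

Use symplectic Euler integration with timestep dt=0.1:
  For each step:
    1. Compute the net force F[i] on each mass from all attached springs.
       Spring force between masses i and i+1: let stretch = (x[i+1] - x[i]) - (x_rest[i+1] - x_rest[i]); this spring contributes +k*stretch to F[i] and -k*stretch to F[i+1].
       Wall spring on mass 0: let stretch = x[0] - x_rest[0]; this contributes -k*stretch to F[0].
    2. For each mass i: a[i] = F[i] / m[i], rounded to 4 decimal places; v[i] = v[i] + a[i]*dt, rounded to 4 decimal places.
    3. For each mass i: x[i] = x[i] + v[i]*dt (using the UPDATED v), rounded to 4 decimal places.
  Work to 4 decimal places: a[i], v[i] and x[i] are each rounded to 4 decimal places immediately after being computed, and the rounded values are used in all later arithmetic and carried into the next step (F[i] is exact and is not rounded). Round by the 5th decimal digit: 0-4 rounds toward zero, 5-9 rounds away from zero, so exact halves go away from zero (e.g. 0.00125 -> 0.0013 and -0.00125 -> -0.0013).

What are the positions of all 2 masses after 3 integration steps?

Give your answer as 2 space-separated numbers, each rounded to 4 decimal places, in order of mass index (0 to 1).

Step 0: x=[4.0000 5.0000] v=[0.0000 2.0000]
Step 1: x=[3.9700 5.2200] v=[-0.3000 2.2000]
Step 2: x=[3.9128 5.4575] v=[-0.5720 2.3750]
Step 3: x=[3.8319 5.7096] v=[-0.8088 2.5205]

Answer: 3.8319 5.7096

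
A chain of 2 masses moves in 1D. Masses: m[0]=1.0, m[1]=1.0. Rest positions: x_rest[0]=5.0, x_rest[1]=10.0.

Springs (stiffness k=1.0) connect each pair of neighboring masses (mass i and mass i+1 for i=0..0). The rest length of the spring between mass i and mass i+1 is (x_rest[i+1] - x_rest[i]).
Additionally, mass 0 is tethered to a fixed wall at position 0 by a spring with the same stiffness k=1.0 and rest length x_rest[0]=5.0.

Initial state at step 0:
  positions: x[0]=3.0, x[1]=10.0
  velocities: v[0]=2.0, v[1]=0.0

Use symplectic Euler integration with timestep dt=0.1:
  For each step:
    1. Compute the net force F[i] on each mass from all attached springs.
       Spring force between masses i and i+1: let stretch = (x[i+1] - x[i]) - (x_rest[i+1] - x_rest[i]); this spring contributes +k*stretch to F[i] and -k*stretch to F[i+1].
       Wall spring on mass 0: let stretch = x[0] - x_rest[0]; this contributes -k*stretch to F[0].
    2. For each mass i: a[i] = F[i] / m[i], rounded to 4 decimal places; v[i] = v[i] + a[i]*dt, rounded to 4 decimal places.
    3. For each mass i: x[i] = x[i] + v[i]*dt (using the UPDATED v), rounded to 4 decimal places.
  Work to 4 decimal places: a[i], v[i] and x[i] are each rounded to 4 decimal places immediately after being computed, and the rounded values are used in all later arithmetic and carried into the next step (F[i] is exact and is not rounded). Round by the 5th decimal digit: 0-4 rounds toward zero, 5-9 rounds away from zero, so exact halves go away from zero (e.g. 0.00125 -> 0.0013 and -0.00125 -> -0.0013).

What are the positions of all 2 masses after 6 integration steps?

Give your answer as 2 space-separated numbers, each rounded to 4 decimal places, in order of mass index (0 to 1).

Step 0: x=[3.0000 10.0000] v=[2.0000 0.0000]
Step 1: x=[3.2400 9.9800] v=[2.4000 -0.2000]
Step 2: x=[3.5150 9.9426] v=[2.7500 -0.3740]
Step 3: x=[3.8191 9.8909] v=[3.0413 -0.5168]
Step 4: x=[4.1458 9.8285] v=[3.2666 -0.6240]
Step 5: x=[4.4878 9.7593] v=[3.4203 -0.6923]
Step 6: x=[4.8377 9.6874] v=[3.4987 -0.7195]

Answer: 4.8377 9.6874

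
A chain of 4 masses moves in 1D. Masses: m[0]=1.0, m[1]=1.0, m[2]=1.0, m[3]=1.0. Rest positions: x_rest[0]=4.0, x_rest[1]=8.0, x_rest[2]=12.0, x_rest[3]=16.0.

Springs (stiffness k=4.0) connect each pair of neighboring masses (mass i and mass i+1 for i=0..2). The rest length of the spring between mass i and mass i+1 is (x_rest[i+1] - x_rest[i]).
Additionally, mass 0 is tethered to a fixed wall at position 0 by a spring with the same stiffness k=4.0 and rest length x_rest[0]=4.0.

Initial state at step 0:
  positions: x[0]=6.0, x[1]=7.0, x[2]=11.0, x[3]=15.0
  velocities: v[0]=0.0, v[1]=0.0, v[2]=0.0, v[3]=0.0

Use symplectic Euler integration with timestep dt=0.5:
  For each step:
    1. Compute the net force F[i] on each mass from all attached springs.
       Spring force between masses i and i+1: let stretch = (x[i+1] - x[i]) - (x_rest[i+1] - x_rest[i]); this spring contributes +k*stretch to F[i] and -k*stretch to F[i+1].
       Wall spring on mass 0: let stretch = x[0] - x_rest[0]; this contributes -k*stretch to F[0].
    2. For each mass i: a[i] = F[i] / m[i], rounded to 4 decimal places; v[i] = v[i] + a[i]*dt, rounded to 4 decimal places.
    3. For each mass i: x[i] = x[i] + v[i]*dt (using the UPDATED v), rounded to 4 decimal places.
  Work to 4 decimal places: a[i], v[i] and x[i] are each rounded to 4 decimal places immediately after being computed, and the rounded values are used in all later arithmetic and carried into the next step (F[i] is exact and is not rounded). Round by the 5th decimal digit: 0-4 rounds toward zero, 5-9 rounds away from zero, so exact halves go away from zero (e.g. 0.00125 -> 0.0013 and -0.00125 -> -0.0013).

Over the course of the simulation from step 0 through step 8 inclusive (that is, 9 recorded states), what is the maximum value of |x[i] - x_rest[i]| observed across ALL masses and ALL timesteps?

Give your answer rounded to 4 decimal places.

Step 0: x=[6.0000 7.0000 11.0000 15.0000] v=[0.0000 0.0000 0.0000 0.0000]
Step 1: x=[1.0000 10.0000 11.0000 15.0000] v=[-10.0000 6.0000 0.0000 0.0000]
Step 2: x=[4.0000 5.0000 14.0000 15.0000] v=[6.0000 -10.0000 6.0000 0.0000]
Step 3: x=[4.0000 8.0000 9.0000 18.0000] v=[0.0000 6.0000 -10.0000 6.0000]
Step 4: x=[4.0000 8.0000 12.0000 16.0000] v=[0.0000 0.0000 6.0000 -4.0000]
Step 5: x=[4.0000 8.0000 15.0000 14.0000] v=[0.0000 0.0000 6.0000 -4.0000]
Step 6: x=[4.0000 11.0000 10.0000 17.0000] v=[0.0000 6.0000 -10.0000 6.0000]
Step 7: x=[7.0000 6.0000 13.0000 17.0000] v=[6.0000 -10.0000 6.0000 0.0000]
Step 8: x=[2.0000 9.0000 13.0000 17.0000] v=[-10.0000 6.0000 0.0000 0.0000]
Max displacement = 3.0000

Answer: 3.0000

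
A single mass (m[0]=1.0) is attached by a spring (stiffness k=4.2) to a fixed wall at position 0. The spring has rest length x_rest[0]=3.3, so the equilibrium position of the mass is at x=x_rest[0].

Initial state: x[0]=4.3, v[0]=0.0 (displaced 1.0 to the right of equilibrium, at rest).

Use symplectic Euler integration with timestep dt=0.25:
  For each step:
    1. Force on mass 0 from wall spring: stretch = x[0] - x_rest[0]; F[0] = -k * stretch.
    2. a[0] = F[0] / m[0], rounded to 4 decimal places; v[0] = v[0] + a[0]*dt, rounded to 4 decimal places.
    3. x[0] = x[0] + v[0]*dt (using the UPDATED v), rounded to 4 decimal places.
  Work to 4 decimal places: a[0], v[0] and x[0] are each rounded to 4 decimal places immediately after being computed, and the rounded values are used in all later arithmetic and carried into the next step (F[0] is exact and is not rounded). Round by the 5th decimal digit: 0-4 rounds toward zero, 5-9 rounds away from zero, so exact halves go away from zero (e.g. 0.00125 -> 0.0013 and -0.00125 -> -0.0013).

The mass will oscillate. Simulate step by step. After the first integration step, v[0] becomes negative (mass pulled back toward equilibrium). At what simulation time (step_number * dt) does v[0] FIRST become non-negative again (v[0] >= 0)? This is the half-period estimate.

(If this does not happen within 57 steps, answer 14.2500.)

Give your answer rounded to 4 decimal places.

Step 0: x=[4.3000] v=[0.0000]
Step 1: x=[4.0375] v=[-1.0500]
Step 2: x=[3.5814] v=[-1.8244]
Step 3: x=[3.0514] v=[-2.1199]
Step 4: x=[2.5867] v=[-1.8589]
Step 5: x=[2.3092] v=[-1.1099]
Step 6: x=[2.2918] v=[-0.0696]
Step 7: x=[2.5391] v=[0.9890]
First v>=0 after going negative at step 7, time=1.7500

Answer: 1.7500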